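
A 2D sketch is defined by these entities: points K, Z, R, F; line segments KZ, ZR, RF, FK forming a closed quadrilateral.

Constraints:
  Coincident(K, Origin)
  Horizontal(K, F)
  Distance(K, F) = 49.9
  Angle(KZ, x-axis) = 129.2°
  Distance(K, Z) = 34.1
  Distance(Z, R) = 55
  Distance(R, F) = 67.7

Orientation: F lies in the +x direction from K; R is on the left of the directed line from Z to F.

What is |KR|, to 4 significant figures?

64.75

Checks: |ZR| = 55.00 ✓; |RF| = 67.70 ✓.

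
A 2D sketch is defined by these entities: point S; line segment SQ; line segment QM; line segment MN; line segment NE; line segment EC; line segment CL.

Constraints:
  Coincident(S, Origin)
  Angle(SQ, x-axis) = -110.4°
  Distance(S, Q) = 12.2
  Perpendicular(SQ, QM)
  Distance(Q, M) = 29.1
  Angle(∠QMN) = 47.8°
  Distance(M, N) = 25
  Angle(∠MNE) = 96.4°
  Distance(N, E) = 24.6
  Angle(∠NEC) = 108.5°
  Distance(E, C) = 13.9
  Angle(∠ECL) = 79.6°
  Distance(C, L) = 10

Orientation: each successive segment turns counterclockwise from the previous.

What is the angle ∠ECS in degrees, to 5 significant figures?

26.644°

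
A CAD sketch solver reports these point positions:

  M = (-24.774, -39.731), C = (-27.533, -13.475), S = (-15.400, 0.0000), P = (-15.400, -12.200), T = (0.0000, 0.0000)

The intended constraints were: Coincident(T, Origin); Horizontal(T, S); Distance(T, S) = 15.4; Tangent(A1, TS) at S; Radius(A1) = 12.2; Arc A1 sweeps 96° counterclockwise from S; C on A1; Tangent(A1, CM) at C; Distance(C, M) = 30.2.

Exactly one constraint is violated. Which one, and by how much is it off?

Distance(C, M) = 30.2 — off by 3.80.

T = (0.00, 0.00) ✓; T.y = 0.00, S.y = 0.00 ✓; |TS| = 15.40 ✓; ∠(PS, ST) = 90.00° ✓; |PS| = 12.20 ✓; bearing(P→C) − bearing(P→S) = 96.00° ✓; |PC| = 12.20 ✓; ∠(PC, CM) = 90.00° ✓; |CM| = 26.40 ✗.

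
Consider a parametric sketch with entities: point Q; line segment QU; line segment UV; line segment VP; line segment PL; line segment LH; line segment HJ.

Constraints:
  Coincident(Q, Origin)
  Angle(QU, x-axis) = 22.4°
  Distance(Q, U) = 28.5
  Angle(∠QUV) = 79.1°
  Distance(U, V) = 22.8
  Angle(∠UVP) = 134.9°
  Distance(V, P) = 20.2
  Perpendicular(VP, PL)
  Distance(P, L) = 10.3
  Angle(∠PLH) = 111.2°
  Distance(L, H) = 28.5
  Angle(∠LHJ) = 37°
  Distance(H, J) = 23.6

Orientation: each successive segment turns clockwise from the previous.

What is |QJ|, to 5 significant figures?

31.572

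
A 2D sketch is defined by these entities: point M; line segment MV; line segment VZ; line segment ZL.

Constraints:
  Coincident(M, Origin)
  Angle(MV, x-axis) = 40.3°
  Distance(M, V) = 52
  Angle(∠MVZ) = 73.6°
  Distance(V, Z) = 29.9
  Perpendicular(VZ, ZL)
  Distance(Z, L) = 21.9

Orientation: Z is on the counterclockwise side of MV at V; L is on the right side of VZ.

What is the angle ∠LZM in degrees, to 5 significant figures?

163.03°

M is at the origin; MV runs at 40.3° with length 52.0, so V = 52.0·(cos 40.3°, sin 40.3°) = (39.659, 33.633). ∠MVZ = 73.6°, so VZ runs at 40.3° + (180° − 73.6°) = 146.70° from the x-axis; with |VZ| = 29.9, Z = V + 29.9·(cos 146.70°, sin 146.70°) = (14.668, 50.049). The perpendicularity gives ZL at right angles to VZ; with |ZL| = 21.9 on the right of VZ, L = Z + 21.9·(0.54902, 0.83581) = (26.692, 68.353). Then cos ∠LZM = ZL·ZM / (|ZL||ZM|), giving 163.03°.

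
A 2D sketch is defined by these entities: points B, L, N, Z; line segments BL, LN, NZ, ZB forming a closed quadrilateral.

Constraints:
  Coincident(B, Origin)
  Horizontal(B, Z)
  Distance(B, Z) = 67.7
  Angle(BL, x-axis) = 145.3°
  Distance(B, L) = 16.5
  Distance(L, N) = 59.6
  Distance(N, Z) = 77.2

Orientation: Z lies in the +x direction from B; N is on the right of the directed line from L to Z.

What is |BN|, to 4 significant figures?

47.22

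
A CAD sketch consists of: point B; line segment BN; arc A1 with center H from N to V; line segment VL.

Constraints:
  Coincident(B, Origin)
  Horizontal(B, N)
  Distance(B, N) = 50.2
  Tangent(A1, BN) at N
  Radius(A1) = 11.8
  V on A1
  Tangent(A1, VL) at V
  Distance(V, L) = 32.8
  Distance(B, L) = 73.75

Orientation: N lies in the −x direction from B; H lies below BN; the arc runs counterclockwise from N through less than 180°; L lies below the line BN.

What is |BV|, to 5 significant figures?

63.315

B is at the origin; BN is horizontal with |BN| = 50.2 and N on the −x side, so N = (-50.200, 0.0000). Tangency of A1 to BN means the radius HN is perpendicular to BN, so H = N + (0, -11.8) = (-50.200, -11.800). Since HV ⟂ VL (tangency), |HL| = √(11.8² + 32.8²) = 34.858 regardless of where V sits on A1. So L lies on both circle(B, 73.75) and circle(H, 34.858); the below-BN intersection is L = (-57.787, -45.822). V is the foot of the tangent from L: V = (-61.907, -13.282).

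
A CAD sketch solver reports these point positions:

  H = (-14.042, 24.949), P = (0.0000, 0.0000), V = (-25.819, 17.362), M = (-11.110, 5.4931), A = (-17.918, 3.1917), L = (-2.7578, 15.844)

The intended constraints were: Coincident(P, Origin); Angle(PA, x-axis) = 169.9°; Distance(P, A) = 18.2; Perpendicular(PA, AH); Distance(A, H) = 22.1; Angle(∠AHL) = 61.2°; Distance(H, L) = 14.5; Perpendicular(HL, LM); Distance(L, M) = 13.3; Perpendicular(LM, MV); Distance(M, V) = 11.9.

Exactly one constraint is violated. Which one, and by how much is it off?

Distance(M, V) = 11.9 — off by 7.00.

P = (0.00, 0.00) ✓; PA at 169.9° ✓; |PA| = 18.20 ✓; ∠(PA, AH) = 90.00° ✓; |AH| = 22.10 ✓; ∠AHL = 61.20° ✓; |HL| = 14.50 ✓; ∠(HL, LM) = 90.00° ✓; |LM| = 13.30 ✓; ∠(LM, MV) = 90.00° ✓; |MV| = 18.90 ✗.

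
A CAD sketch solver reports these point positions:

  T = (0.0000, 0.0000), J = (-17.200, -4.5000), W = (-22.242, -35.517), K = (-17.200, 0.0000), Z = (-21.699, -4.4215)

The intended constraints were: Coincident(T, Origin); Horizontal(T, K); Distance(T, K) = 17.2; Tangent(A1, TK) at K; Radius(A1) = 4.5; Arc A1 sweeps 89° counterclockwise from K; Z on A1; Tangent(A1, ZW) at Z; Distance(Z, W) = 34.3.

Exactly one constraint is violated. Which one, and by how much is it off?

Distance(Z, W) = 34.3 — off by 3.20.

T = (0.00, 0.00) ✓; T.y = 0.00, K.y = 0.00 ✓; |TK| = 17.20 ✓; ∠(JK, KT) = 90.00° ✓; |JK| = 4.500 ✓; bearing(J→Z) − bearing(J→K) = 89.00° ✓; |JZ| = 4.500 ✓; ∠(JZ, ZW) = 90.00° ✓; |ZW| = 31.10 ✗.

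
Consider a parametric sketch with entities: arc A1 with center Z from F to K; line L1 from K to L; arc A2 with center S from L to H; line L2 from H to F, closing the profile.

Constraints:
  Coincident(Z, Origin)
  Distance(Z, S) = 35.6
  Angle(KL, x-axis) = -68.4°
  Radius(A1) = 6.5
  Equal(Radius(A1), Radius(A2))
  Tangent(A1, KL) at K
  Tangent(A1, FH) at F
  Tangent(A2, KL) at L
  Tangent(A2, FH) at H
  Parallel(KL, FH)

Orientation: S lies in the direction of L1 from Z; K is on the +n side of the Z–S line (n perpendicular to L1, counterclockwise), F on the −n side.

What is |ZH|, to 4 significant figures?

36.19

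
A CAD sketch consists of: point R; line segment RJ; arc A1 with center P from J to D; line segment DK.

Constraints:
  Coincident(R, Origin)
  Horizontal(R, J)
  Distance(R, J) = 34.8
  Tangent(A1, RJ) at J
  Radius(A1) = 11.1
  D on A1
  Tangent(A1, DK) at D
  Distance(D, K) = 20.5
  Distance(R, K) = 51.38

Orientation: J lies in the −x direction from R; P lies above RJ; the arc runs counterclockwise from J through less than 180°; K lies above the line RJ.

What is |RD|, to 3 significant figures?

31.5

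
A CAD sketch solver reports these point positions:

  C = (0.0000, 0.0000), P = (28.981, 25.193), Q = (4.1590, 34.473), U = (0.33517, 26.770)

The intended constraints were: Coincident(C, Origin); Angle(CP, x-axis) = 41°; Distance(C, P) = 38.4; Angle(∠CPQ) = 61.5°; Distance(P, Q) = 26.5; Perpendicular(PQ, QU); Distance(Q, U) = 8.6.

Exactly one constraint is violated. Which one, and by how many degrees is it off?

Perpendicular(PQ, QU) — off by 5.90°.

C = (0.00, 0.00) ✓; CP at 41.00° ✓; |CP| = 38.40 ✓; ∠CPQ = 61.50° ✓; |PQ| = 26.50 ✓; ∠(PQ, QU) = 84.10° ✗; |QU| = 8.600 ✓.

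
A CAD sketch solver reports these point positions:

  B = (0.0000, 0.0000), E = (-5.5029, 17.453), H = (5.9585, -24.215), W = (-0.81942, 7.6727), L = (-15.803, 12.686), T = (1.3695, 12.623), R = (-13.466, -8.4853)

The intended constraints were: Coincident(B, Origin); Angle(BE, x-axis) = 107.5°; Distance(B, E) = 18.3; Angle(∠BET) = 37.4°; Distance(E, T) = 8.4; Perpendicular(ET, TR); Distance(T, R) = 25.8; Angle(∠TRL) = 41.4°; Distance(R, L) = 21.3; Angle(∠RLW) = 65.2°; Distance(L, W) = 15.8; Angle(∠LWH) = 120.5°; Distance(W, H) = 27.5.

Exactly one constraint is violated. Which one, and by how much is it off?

Distance(W, H) = 27.5 — off by 5.10.

B = (0.00, 0.00) ✓; BE at 107.5° ✓; |BE| = 18.30 ✓; ∠BET = 37.40° ✓; |ET| = 8.400 ✓; ∠(ET, TR) = 90.00° ✓; |TR| = 25.80 ✓; ∠TRL = 41.40° ✓; |RL| = 21.30 ✓; ∠RLW = 65.20° ✓; |LW| = 15.80 ✓; ∠LWH = 120.5° ✓; |WH| = 32.60 ✗.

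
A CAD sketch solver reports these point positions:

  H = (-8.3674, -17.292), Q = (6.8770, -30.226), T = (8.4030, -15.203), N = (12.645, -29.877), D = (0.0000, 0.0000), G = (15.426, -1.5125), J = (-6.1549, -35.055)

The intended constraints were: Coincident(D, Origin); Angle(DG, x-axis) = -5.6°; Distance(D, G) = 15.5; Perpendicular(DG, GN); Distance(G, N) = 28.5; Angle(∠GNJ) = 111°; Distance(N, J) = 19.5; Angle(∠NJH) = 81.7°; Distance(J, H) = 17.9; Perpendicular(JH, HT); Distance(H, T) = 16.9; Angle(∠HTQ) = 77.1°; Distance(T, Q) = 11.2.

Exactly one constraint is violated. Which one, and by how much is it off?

Distance(T, Q) = 11.2 — off by 3.90.

D = (0.00, 0.00) ✓; DG at -5.600° ✓; |DG| = 15.50 ✓; ∠(DG, GN) = 90.00° ✓; |GN| = 28.50 ✓; ∠GNJ = 111.0° ✓; |NJ| = 19.50 ✓; ∠NJH = 81.70° ✓; |JH| = 17.90 ✓; ∠(JH, HT) = 90.00° ✓; |HT| = 16.90 ✓; ∠HTQ = 77.10° ✓; |TQ| = 15.10 ✗.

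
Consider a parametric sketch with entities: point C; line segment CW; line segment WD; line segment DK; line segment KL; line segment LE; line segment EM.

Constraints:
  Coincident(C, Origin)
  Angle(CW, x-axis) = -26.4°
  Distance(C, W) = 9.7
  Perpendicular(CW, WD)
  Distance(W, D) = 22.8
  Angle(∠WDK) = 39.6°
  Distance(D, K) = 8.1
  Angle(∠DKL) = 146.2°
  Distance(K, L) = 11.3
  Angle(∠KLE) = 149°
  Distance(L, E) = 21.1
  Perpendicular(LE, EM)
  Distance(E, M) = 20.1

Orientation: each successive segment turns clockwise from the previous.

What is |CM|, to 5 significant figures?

31.008

C is at the origin; CW runs at -26.4° with length 9.7, so W = (8.6884, -4.3130). CW ⟂ WD, so WD runs at -116.40°; with |WD| = 22.8, D = (-1.4493, -24.735). ∠WDK = 39.6° gives DK at 103.20° from the x-axis; with |DK| = 8.1, K = (-3.2989, -16.849). ∠DKL = 146.2° gives KL at 69.400° from the x-axis; with |KL| = 11.3, L = (0.67689, -6.2717). ∠KLE = 149.0° gives LE at 38.400° from the x-axis; with |LE| = 21.1, E = (17.213, 6.8345). LE is perpendicular to EM, so EM runs at -51.600°; with |EM| = 20.1, M = (29.698, -8.9177). Then |CM| = |M − C| = 31.008.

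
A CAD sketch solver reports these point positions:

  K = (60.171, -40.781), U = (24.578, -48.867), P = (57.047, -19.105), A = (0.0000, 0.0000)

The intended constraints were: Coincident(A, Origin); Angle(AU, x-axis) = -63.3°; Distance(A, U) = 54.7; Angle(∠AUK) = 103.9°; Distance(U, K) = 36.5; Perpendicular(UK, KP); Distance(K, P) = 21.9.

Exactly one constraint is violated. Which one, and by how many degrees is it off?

Perpendicular(UK, KP) — off by 4.60°.

A = (0.00, 0.00) ✓; AU at -63.30° ✓; |AU| = 54.70 ✓; ∠AUK = 103.9° ✓; |UK| = 36.50 ✓; ∠(UK, KP) = 85.40° ✗; |KP| = 21.90 ✓.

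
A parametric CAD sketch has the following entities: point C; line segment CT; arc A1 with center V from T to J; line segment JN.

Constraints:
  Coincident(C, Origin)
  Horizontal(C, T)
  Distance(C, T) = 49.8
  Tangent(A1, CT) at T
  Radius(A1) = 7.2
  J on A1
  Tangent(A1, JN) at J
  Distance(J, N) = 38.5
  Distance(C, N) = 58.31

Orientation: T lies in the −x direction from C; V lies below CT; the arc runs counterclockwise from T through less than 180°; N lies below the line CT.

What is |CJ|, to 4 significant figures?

57.12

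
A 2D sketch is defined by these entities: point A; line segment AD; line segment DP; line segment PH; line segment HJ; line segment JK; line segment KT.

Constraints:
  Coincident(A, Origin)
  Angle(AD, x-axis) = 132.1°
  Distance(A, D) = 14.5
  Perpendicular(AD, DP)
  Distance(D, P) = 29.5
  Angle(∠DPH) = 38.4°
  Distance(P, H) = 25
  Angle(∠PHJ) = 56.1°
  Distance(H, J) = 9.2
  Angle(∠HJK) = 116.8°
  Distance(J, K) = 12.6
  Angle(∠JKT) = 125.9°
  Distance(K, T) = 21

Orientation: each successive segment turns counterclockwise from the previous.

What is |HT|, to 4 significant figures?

30.36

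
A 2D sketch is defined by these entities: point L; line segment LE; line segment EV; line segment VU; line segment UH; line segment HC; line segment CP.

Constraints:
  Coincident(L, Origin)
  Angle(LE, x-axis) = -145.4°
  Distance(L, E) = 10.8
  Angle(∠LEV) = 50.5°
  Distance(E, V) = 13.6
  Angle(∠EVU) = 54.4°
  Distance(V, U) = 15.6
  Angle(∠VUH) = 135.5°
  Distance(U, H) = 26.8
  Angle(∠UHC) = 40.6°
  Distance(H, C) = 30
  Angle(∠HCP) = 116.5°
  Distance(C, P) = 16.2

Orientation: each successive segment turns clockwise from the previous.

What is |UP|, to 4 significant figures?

17.13

L is at the origin; LE runs at -145.4° with length 10.8, so E = (-8.890, -6.133). ∠LEV = 50.5° gives EV at 85.10° from the x-axis; with |EV| = 13.6, V = (-7.728, 7.418). ∠EVU = 54.4° gives VU at -40.50° from the x-axis; with |VU| = 15.6, U = (4.134, -2.714). ∠VUH = 135.5° gives UH at -85.00° from the x-axis; with |UH| = 26.8, H = (6.470, -29.41). ∠UHC = 40.6° gives HC at 135.6° from the x-axis; with |HC| = 30.0, C = (-14.96, -8.422). ∠HCP = 116.5° gives CP at 72.10° from the x-axis; with |CP| = 16.2, P = (-9.985, 6.994). Then |UP| = |P − U| = 17.13.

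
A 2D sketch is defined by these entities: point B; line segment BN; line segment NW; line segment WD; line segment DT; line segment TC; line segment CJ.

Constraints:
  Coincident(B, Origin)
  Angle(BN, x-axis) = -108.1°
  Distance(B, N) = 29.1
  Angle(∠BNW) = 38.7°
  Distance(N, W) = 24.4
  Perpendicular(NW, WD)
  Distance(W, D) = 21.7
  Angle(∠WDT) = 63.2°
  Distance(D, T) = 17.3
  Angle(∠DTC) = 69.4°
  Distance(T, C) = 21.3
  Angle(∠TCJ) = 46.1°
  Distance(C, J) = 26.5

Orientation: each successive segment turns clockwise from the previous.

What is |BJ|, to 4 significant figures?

7.893

B is at the origin; BN runs at -108.1° with length 29.1, so N = (-9.041, -27.66). ∠BNW = 38.7° gives NW at 110.6° from the x-axis; with |NW| = 24.4, W = (-17.63, -4.820). The perpendicularity gives WD at right angles to NW, so WD runs at 20.60°; with |WD| = 21.7, D = (2.687, 2.815). ∠WDT = 63.2° gives DT at -96.20° from the x-axis; with |DT| = 17.3, T = (0.8185, -14.38). ∠DTC = 69.4° gives TC at 153.2° from the x-axis; with |TC| = 21.3, C = (-18.19, -4.780). ∠TCJ = 46.1° gives CJ at 19.30° from the x-axis; with |CJ| = 26.5, J = (6.817, 3.978). Then |BJ| = |J − B| = 7.893.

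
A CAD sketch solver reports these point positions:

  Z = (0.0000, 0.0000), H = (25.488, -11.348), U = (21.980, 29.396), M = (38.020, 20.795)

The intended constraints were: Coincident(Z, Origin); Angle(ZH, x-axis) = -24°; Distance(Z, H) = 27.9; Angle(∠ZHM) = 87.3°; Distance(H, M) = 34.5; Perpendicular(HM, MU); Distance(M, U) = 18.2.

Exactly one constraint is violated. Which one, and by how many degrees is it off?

Perpendicular(HM, MU) — off by 6.90°.

Z = (0.00, 0.00) ✓; ZH at -24.00° ✓; |ZH| = 27.90 ✓; ∠ZHM = 87.30° ✓; |HM| = 34.50 ✓; ∠(HM, MU) = 83.10° ✗; |MU| = 18.20 ✓.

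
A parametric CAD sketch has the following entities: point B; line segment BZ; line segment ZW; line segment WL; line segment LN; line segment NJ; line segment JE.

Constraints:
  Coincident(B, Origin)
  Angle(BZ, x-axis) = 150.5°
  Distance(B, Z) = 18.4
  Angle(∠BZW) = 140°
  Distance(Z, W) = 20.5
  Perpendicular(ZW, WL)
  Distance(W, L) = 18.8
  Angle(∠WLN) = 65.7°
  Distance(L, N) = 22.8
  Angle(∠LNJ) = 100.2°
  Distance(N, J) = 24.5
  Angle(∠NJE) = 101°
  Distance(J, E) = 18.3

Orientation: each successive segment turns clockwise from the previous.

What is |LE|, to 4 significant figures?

32.34

∠LNJ = 100.2° gives NJ at -173.6° from the x-axis; with |NJ| = 24.5, J = (-31.44, 9.365). ∠NJE = 101.0° gives JE at 107.4° from the x-axis; with |JE| = 18.3, E = (-36.92, 26.83). Then |LE| = |E − L| = 32.34.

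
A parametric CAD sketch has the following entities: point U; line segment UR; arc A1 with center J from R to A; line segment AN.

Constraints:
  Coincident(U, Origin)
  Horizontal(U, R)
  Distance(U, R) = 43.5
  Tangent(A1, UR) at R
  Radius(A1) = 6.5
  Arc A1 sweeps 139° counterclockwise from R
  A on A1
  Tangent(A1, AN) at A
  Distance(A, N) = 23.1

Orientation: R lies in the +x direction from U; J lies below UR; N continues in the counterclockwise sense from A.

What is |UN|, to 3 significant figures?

62.6

U is at the origin; U and R share the same y with |UR| = 43.5 and R on the +x side, so R = (43.5, 0.00). Tangency of A1 to UR means the radius JR is perpendicular to UR, so J = R + (0, -6.5) = (43.5, -6.50). On A1, R sits at bearing 90° from J; a 139° counterclockwise sweep puts A at bearing 229°, so A = J + 6.5·(cos 229°, sin 229°) = (39.2, -11.4). Since A1 is tangent to AN there, JA ⟂ AN, so AN runs along (−sin 229°, cos 229°); with |AN| = 23.1, N = (56.7, -26.6). Then |UN| = |N − U| = 62.6.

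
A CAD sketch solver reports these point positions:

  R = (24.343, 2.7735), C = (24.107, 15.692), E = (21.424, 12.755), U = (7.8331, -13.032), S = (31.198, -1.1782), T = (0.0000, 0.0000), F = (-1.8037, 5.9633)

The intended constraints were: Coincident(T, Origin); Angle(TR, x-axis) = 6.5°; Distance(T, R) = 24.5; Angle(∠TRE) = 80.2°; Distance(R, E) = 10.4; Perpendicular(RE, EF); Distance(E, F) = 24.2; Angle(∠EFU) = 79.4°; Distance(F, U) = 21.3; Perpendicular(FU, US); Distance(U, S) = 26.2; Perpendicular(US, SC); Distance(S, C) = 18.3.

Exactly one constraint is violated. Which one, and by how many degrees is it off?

Perpendicular(US, SC) — off by 4.10°.

T = (0.00, 0.00) ✓; TR at 6.500° ✓; |TR| = 24.50 ✓; ∠TRE = 80.20° ✓; |RE| = 10.40 ✓; ∠(RE, EF) = 90.00° ✓; |EF| = 24.20 ✓; ∠EFU = 79.40° ✓; |FU| = 21.30 ✓; ∠(FU, US) = 90.00° ✓; |US| = 26.20 ✓; ∠(US, SC) = 85.90° ✗; |SC| = 18.30 ✓.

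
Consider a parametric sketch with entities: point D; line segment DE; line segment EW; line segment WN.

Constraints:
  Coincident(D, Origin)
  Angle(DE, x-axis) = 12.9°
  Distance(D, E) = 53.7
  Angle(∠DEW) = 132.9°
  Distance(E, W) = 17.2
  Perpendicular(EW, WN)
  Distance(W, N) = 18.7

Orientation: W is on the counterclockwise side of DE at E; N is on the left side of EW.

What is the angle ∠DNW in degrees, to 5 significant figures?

111.00°

D is at the origin; DE runs at 12.9° with length 53.7, so E = 53.7·(cos 12.9°, sin 12.9°) = (52.345, 11.989). ∠DEW = 132.9°, so EW runs at 12.9° + (180° − 132.9°) = 60.000° from the x-axis; with |EW| = 17.2, W = E + 17.2·(cos 60.000°, sin 60.000°) = (60.945, 26.884). EW ⟂ WN; with |WN| = 18.7 on the left of EW, N = W + 18.7·(-0.86603, 0.50000) = (44.750, 36.234). Then cos ∠DNW = ND·NW / (|ND||NW|), giving 111.00°.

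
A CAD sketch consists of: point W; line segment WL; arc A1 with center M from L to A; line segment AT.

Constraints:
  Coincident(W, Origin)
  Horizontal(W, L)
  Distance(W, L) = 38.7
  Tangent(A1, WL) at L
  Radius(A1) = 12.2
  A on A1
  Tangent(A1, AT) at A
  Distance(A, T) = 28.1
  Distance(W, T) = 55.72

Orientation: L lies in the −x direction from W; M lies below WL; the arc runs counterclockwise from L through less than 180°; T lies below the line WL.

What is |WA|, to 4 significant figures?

52.59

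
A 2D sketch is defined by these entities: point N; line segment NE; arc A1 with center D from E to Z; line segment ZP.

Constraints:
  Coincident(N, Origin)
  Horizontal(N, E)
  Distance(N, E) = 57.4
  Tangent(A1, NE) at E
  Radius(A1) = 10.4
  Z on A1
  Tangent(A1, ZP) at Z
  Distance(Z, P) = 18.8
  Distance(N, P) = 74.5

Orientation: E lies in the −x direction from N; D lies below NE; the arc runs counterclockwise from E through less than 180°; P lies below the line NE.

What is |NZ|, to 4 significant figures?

68.50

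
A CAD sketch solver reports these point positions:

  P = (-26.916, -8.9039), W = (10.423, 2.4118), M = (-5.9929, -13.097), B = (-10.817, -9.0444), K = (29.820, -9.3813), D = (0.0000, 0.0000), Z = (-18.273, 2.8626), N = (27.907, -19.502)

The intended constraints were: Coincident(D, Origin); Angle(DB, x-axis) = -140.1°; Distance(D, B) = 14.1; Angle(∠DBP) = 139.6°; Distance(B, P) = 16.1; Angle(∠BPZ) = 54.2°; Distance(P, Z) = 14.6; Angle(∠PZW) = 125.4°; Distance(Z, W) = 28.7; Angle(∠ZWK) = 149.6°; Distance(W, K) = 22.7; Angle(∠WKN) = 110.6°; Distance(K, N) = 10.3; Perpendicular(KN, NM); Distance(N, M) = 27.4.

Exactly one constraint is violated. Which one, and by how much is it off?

Distance(N, M) = 27.4 — off by 7.10.

D = (0.00, 0.00) ✓; DB at -140.1° ✓; |DB| = 14.10 ✓; ∠DBP = 139.6° ✓; |BP| = 16.10 ✓; ∠BPZ = 54.20° ✓; |PZ| = 14.60 ✓; ∠PZW = 125.4° ✓; |ZW| = 28.70 ✓; ∠ZWK = 149.6° ✓; |WK| = 22.70 ✓; ∠WKN = 110.6° ✓; |KN| = 10.30 ✓; ∠(KN, NM) = 90.00° ✓; |NM| = 34.50 ✗.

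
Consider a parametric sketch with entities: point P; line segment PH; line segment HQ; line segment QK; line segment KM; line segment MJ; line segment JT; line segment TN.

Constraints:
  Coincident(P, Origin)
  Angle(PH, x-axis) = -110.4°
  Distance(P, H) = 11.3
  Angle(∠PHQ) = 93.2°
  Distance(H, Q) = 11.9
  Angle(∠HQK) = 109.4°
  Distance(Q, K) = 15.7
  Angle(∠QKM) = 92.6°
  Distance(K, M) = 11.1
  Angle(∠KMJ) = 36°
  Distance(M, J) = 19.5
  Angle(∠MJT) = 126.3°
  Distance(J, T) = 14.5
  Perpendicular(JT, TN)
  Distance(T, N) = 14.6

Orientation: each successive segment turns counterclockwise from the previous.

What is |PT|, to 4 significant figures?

33.74

∠KMJ = 36.0° gives MJ at -81.60° from the x-axis; with |MJ| = 19.5, J = (12.76, -15.23). ∠MJT = 126.3° gives JT at -27.90° from the x-axis; with |JT| = 14.5, T = (25.57, -22.02). Then |PT| = |T − P| = 33.74.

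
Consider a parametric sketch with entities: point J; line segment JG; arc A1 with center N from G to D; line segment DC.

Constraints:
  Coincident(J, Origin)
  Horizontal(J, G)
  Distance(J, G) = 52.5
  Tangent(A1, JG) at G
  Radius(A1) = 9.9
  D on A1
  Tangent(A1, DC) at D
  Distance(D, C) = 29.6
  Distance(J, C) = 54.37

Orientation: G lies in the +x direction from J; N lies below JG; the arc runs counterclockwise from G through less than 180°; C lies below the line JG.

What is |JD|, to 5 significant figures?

43.546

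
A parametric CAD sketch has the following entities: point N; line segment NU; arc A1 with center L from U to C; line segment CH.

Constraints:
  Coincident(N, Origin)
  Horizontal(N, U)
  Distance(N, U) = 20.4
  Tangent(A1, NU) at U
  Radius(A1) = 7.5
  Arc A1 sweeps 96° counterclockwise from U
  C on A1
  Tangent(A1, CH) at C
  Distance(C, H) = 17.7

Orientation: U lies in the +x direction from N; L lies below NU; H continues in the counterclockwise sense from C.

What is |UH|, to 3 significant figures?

26.5

N is at the origin; NU is horizontal with |NU| = 20.4 and U on the +x side, so U = (20.4, 0.00). The tangent condition forces LU to be normal to NU, so L = U + (0, -7.5) = (20.4, -7.50). On A1, U sits at bearing 90° from L; a 96° counterclockwise sweep puts C at bearing 186°, so C = L + 7.5·(cos 186°, sin 186°) = (12.9, -8.28). A1 meets CH tangentially, so LC is at right angles to CH, so CH runs along (−sin 186°, cos 186°); with |CH| = 17.7, H = (14.8, -25.9). Then |UH| = |H − U| = 26.5.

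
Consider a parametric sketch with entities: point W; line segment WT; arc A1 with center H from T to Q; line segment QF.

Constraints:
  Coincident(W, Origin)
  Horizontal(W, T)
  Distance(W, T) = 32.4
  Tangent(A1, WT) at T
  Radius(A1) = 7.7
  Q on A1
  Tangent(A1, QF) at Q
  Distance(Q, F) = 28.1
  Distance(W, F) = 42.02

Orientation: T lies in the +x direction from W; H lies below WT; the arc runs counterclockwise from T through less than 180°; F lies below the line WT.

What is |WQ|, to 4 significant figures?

25.74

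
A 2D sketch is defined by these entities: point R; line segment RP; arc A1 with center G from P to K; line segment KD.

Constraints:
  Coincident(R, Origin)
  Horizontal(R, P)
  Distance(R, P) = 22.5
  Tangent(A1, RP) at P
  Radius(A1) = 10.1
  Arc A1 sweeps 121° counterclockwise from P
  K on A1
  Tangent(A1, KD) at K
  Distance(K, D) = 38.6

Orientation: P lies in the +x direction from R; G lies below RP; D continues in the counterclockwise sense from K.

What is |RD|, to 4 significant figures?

58.98

On A1, P sits at bearing 90° from G; a 121° counterclockwise sweep puts K at bearing 211°, so K = G + 10.1·(cos 211°, sin 211°) = (13.84, -15.30). The tangent condition forces GK to be normal to KD, so KD runs along (−sin 211°, cos 211°); with |KD| = 38.6, D = (33.72, -48.39). Then |RD| = |D − R| = 58.98.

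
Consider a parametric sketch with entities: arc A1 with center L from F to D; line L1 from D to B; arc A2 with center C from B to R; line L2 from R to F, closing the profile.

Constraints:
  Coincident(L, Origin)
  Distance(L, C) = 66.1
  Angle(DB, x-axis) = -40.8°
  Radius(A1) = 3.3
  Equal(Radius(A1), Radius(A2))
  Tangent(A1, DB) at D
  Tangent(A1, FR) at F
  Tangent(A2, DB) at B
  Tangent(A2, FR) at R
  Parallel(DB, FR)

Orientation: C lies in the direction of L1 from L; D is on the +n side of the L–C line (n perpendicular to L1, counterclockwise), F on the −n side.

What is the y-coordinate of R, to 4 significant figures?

-45.69

The slot axis is L1's direction at -40.8°, so u = (cos -40.8°, sin -40.8°) = (0.7570, -0.6534) and n = (−sin -40.8°, cos -40.8°) = (0.6534, 0.7570). L is at the origin and C lies 66.1 along u from L, so C = 66.1·u = (50.04, -43.19). Tangency of A1 to both parallel lines with radius 3.3 puts D and F at L ± 3.3·n: D = (2.156, 2.498), F = (-2.156, -2.498). Equal radii place B and R the same way about C: B = C + 3.3·n = (52.19, -40.69), R = C − 3.3·n = (47.88, -45.69). So R.y = -45.69.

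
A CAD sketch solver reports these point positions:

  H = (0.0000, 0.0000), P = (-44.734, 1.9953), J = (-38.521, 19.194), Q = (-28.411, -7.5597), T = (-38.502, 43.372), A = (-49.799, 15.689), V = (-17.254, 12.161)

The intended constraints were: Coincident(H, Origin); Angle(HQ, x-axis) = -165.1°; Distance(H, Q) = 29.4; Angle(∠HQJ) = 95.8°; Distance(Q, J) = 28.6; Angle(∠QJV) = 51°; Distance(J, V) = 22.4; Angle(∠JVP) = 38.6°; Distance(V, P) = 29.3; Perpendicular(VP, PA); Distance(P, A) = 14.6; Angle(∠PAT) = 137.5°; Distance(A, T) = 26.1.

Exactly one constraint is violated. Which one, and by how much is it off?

Distance(A, T) = 26.1 — off by 3.80.

H = (0.00, 0.00) ✓; HQ at -165.1° ✓; |HQ| = 29.40 ✓; ∠HQJ = 95.80° ✓; |QJ| = 28.60 ✓; ∠QJV = 51.00° ✓; |JV| = 22.40 ✓; ∠JVP = 38.60° ✓; |VP| = 29.30 ✓; ∠(VP, PA) = 90.00° ✓; |PA| = 14.60 ✓; ∠PAT = 137.5° ✓; |AT| = 29.90 ✗.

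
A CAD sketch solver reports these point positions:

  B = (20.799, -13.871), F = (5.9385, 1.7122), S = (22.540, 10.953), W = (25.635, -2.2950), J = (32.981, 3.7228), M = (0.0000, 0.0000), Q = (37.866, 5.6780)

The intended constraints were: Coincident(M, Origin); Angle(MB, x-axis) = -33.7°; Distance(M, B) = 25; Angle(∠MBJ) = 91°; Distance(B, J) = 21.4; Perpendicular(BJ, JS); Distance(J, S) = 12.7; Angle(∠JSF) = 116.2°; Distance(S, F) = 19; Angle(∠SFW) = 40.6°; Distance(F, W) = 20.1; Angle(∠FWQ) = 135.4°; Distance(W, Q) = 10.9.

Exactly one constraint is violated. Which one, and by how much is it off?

Distance(W, Q) = 10.9 — off by 3.70.

M = (0.00, 0.00) ✓; MB at -33.70° ✓; |MB| = 25.00 ✓; ∠MBJ = 91.00° ✓; |BJ| = 21.40 ✓; ∠(BJ, JS) = 90.00° ✓; |JS| = 12.70 ✓; ∠JSF = 116.2° ✓; |SF| = 19.00 ✓; ∠SFW = 40.60° ✓; |FW| = 20.10 ✓; ∠FWQ = 135.4° ✓; |WQ| = 14.60 ✗.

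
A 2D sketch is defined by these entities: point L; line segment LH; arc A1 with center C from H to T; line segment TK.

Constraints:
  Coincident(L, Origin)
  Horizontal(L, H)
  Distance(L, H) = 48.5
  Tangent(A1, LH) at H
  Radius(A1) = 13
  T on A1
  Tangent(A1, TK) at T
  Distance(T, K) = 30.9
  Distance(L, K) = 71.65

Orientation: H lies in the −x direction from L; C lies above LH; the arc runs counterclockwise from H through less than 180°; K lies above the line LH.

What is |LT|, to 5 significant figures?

42.835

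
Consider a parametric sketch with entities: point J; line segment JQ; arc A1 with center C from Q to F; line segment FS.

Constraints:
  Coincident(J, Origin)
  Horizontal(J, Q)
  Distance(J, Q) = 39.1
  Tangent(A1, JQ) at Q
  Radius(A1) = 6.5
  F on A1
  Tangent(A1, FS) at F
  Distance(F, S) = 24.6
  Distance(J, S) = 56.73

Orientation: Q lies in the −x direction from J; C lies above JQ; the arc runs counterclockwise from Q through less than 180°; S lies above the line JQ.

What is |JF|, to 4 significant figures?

35.30

Checks: |CF| = 6.500 ✓; ∠(CF, FS) = 90.00° ✓; |FS| = 24.60 ✓; |JS| = 56.73 ✓.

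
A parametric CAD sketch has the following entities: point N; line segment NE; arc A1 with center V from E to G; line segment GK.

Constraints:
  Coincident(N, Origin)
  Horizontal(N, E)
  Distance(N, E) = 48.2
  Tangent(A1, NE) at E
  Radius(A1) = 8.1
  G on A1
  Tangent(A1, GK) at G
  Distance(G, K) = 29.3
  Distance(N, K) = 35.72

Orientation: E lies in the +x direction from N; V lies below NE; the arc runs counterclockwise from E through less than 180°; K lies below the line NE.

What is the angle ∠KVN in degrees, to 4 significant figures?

46.72°

Checks: |VG| = 8.100 ✓; ∠(VG, GK) = 90.00° ✓; |GK| = 29.30 ✓; |NK| = 35.72 ✓.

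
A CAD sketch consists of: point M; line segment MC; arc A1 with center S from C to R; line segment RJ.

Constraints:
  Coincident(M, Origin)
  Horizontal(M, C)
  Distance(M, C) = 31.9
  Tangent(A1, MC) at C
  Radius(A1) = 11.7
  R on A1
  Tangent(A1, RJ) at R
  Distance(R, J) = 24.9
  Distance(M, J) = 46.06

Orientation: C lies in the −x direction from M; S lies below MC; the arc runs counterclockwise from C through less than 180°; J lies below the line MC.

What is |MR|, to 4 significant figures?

45.22

Checks: |SC| = 11.70 ✓; |SR| = 11.70 ✓; ∠(SR, RJ) = 90.00° ✓; |RJ| = 24.90 ✓; |MJ| = 46.06 ✓.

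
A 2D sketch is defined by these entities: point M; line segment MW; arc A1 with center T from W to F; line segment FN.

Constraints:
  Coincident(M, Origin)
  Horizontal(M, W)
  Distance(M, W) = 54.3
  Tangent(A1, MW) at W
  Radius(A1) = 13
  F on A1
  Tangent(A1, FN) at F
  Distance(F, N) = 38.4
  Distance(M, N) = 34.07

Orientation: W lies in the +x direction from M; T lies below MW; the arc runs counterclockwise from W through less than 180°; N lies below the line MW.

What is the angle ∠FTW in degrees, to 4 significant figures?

42.56°

M is at the origin; MW is horizontal with |MW| = 54.3 and W on the +x side, so W = (54.30, 0.000). The tangent condition forces TW to be normal to MW, so T = W + (0, -13) = (54.30, -13.00). Since TF ⟂ FN (tangency), |TN| = √(13.0² + 38.4²) = 40.54 regardless of where F sits on A1. So N lies on both circle(M, 34.07) and circle(T, 40.54); the below-MW intersection is N = (17.22, -29.40). F is the foot of the tangent from N: F = (45.51, -3.424).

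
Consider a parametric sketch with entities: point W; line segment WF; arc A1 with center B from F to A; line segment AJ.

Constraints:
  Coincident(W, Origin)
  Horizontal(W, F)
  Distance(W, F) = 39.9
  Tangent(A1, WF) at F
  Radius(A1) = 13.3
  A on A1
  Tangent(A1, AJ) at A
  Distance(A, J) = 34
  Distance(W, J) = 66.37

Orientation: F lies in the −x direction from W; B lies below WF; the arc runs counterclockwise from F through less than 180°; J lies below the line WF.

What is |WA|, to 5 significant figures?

55.337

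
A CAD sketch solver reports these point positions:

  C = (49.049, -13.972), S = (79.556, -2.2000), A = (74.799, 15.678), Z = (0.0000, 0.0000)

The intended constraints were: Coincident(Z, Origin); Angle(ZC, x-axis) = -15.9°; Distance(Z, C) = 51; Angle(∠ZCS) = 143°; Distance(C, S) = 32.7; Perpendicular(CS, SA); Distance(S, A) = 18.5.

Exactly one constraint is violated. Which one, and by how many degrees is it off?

Perpendicular(CS, SA) — off by 6.20°.

Z = (0.00, 0.00) ✓; ZC at -15.90° ✓; |ZC| = 51.00 ✓; ∠ZCS = 143.0° ✓; |CS| = 32.70 ✓; ∠(CS, SA) = 83.80° ✗; |SA| = 18.50 ✓.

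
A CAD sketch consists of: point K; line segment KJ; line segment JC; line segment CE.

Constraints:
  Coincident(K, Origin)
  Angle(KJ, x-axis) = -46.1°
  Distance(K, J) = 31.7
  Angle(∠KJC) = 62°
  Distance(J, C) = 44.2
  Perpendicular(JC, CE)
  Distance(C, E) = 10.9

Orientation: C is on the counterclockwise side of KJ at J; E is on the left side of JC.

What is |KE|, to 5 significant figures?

33.935

∠KJC = 62.0°, so JC runs at -46.1° + (180° − 62.0°) = 71.900° from the x-axis; with |JC| = 44.2, C = J + 44.2·(cos 71.900°, sin 71.900°) = (35.713, 19.171). JC ⟂ CE; with |CE| = 10.9 on the left of JC, E = C + 10.9·(-0.95052, 0.31068) = (25.352, 22.558). Then |KE| = |E − K| = 33.935.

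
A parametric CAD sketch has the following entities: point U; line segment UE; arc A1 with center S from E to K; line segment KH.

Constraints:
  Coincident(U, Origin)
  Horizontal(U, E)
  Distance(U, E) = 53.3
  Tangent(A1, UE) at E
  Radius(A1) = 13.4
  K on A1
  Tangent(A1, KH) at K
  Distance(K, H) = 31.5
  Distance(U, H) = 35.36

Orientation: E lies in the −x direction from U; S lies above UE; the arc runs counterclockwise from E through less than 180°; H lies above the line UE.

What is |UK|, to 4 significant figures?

43.64

Checks: U.y = 0.00, E.y = 0.00 ✓; |SK| = 13.40 ✓; ∠(SK, KH) = 90.00° ✓; |KH| = 31.50 ✓; |UH| = 35.36 ✓.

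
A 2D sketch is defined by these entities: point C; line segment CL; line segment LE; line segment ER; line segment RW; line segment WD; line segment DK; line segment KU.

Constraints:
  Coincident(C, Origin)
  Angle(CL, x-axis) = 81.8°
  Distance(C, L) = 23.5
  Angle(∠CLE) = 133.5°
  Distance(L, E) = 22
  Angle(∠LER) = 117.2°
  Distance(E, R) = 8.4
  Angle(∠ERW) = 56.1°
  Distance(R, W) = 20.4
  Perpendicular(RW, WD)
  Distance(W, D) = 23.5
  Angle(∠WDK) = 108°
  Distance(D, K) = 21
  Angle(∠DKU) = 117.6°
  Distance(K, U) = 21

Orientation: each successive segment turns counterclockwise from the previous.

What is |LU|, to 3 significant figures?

42.5

∠WDK = 108.0° gives DK at 117° from the x-axis; with |DK| = 21.0, K = (2.98, 59.8). ∠DKU = 117.6° gives KU at 179° from the x-axis; with |KU| = 21.0, U = (-18.0, 60.0). Then |LU| = |U − L| = 42.5.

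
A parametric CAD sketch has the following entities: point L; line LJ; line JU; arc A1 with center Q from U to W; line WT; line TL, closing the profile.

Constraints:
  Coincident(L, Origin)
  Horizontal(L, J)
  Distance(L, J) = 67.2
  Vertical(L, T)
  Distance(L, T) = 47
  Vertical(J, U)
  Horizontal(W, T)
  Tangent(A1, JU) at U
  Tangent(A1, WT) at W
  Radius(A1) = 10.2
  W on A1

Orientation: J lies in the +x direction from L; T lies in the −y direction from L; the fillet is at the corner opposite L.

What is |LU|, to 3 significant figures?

76.6

L is at the origin; LJ is horizontal with |LJ| = 67.2 and J on the +x side, so J = (67.2, 0.00). LT is vertical with |LT| = 47.0 and T on the −y side, so T = (0.00, -47.0). The virtual corner opposite L is at (67.2, -47.0). A1 meets JU tangentially, so QU is at right angles to JU and since A1 is tangent to WT there, QW ⟂ WT, with radius 10.2, so the center Q sits 10.2 in from both sides at Q = (57.0, -36.8). That places the tangent points at U = (67.2, -36.8) on JU and W = (57.0, -47.0) on WT. Then |LU| = |U − L| = 76.6.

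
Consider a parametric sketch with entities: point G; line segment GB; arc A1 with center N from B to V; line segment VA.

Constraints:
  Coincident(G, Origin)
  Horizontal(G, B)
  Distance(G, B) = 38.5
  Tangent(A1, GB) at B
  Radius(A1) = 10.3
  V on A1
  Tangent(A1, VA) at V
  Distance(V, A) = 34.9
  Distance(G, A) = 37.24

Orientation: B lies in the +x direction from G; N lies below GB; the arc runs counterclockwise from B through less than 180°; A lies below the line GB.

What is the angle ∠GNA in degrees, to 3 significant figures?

58.3°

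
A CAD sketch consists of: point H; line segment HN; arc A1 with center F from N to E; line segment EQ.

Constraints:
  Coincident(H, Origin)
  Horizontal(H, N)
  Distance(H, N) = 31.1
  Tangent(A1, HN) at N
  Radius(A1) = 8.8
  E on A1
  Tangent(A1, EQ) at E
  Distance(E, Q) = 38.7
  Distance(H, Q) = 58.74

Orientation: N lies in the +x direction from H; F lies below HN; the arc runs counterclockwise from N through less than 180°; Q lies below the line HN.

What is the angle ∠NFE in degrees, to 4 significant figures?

105.9°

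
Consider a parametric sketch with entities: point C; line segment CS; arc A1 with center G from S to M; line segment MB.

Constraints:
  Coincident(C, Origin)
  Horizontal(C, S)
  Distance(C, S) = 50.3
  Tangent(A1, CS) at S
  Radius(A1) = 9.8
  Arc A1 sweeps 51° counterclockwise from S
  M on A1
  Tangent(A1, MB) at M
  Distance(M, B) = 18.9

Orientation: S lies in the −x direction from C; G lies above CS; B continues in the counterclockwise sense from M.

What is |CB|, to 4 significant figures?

35.83

C is at the origin; CS is horizontal with |CS| = 50.3 and S on the −x side, so S = (-50.30, 0.000). The tangent condition forces GS to be normal to CS, so G = S + (0, 9.8) = (-50.30, 9.800). On A1, S sits at bearing -90° from G; a 51° counterclockwise sweep puts M at bearing -39°, so M = G + 9.8·(cos -39°, sin -39°) = (-42.68, 3.633). Since A1 is tangent to MB there, GM ⟂ MB, so MB runs along (−sin -39°, cos -39°); with |MB| = 18.9, B = (-30.79, 18.32). Then |CB| = |B − C| = 35.83.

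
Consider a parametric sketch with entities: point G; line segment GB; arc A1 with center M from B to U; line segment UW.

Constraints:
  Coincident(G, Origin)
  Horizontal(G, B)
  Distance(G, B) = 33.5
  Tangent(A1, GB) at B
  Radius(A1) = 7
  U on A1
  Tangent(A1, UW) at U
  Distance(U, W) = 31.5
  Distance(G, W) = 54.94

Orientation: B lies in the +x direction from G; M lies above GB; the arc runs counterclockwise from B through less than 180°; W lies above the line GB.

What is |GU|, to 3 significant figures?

41.2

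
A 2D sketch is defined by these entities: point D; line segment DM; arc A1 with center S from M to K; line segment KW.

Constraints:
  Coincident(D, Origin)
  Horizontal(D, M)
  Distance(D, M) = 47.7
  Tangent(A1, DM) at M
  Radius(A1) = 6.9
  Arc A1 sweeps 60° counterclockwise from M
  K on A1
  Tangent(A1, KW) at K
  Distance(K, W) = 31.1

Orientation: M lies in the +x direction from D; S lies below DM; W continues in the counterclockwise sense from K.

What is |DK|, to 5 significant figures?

41.867

D is at the origin; DM is horizontal with |DM| = 47.7 and M on the +x side, so M = (47.700, 0.0000). A1 meets DM tangentially, so SM is at right angles to DM, so S = M + (0, -6.9) = (47.700, -6.9000). On A1, M sits at bearing 90° from S; a 60° counterclockwise sweep puts K at bearing 150°, so K = S + 6.9·(cos 150°, sin 150°) = (41.724, -3.4500). Then |DK| = |K − D| = 41.867.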